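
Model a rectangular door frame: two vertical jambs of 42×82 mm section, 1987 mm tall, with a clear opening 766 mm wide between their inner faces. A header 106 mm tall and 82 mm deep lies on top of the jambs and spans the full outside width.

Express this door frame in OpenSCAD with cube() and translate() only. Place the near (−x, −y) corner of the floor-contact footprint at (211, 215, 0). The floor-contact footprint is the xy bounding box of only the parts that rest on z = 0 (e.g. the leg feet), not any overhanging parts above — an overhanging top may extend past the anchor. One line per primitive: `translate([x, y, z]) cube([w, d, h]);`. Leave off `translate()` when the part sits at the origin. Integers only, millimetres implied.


translate([211, 215, 0]) cube([42, 82, 1987]);
translate([1019, 215, 0]) cube([42, 82, 1987]);
translate([211, 215, 1987]) cube([850, 82, 106]);


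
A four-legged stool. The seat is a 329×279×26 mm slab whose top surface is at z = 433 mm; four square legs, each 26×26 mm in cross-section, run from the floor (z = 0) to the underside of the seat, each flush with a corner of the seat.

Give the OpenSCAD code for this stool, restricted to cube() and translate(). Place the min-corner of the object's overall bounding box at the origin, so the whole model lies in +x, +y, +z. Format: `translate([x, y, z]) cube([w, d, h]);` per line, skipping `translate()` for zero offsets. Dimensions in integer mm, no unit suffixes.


translate([0, 0, 407]) cube([329, 279, 26]);
cube([26, 26, 407]);
translate([303, 0, 0]) cube([26, 26, 407]);
translate([0, 253, 0]) cube([26, 26, 407]);
translate([303, 253, 0]) cube([26, 26, 407]);


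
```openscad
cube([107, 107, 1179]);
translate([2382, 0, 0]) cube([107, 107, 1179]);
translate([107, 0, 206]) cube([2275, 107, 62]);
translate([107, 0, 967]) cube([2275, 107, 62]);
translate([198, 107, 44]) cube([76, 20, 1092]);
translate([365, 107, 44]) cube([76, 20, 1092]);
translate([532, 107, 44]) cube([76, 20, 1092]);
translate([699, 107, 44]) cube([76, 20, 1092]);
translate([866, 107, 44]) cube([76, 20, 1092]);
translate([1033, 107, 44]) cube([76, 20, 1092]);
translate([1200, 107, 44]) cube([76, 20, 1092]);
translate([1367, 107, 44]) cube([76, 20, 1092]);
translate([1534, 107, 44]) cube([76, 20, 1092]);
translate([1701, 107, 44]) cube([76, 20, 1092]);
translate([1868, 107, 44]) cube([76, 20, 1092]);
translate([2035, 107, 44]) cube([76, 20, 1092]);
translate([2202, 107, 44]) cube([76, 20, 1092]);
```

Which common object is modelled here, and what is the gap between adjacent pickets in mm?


A fence section. The picket gap is 91 mm.

Two posts, two rails, 13 pickets — a fence section. Span 2275 mm holds 13 pickets of 76 mm with 14 equal gaps: ⌊(2275 − 13·76) / 14⌋ = 91 mm.


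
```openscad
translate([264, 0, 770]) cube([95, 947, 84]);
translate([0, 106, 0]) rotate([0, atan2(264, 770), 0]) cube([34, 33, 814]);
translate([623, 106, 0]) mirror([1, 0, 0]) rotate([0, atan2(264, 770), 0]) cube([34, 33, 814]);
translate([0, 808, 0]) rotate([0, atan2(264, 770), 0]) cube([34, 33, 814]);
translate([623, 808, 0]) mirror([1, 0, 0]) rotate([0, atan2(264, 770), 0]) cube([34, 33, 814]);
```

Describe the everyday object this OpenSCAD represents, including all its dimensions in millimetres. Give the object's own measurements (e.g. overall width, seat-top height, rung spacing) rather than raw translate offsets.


A sawhorse. A 95×947×84 mm beam (x, y, z) sits on two A-frame leg pairs. Each pair is two raked legs of 34×33 mm section (33 mm along y) splaying symmetrically in x. Each leg rises 770 mm vertically over 264 mm of horizontal reach and is 814 mm long along its own axis. Every leg's outer bottom edge rests on the floor and its outer top edge meets a bottom edge of the beam — the left legs (tilting toward +x) meet the beam's −x bottom edge, the right legs (their mirror images, tilting toward −x) meet its +x bottom edge — so the leg tops tuck under the beam, the beam's underside is 770 mm above the floor, and the feet are 623 mm apart outside-to-outside with the beam centred between them. The two leg pairs are set in 106 mm from either end of the beam.


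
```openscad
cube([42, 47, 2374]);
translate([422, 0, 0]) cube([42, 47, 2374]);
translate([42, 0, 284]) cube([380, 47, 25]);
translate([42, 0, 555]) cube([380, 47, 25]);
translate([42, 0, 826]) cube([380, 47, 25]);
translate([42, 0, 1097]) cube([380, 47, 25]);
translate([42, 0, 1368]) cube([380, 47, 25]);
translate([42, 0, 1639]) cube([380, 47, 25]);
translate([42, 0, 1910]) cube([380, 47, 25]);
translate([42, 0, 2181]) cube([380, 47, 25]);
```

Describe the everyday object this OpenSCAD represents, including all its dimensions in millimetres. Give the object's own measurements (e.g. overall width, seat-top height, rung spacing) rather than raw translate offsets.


A straight ladder. Two 42×47 mm vertical rails, 2374 mm tall, stand 464 mm apart (outside-to-outside) with their front faces coplanar on the −y side. 8 rungs, each 47 mm deep and 25 mm tall, span between the inner faces of the rails, front faces flush with the rails. The lowest rung's underside is at z = 284 mm and rungs are spaced 271 mm apart (underside to underside).


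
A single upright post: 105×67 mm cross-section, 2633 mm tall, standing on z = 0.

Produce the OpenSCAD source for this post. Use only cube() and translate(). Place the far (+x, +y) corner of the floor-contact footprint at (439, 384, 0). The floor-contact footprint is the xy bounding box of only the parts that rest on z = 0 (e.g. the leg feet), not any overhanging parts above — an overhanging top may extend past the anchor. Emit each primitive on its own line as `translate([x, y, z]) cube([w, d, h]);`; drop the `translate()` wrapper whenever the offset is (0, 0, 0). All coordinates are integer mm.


translate([334, 317, 0]) cube([105, 67, 2633]);


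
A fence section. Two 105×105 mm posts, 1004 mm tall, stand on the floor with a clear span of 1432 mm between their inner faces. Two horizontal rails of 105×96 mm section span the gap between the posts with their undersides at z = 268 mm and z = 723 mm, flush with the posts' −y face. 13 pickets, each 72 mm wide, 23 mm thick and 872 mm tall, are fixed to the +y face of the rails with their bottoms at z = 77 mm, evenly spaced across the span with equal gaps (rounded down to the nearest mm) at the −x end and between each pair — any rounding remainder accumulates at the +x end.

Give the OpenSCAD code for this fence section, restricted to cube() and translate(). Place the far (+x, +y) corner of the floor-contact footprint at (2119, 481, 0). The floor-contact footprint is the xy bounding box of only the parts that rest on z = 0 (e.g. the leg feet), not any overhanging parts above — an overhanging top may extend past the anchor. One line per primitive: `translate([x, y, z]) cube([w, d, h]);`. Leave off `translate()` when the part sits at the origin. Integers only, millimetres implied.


translate([477, 376, 0]) cube([105, 105, 1004]);
translate([2014, 376, 0]) cube([105, 105, 1004]);
translate([582, 376, 268]) cube([1432, 105, 96]);
translate([582, 376, 723]) cube([1432, 105, 96]);
translate([617, 481, 77]) cube([72, 23, 872]);
translate([724, 481, 77]) cube([72, 23, 872]);
translate([831, 481, 77]) cube([72, 23, 872]);
translate([938, 481, 77]) cube([72, 23, 872]);
translate([1045, 481, 77]) cube([72, 23, 872]);
translate([1152, 481, 77]) cube([72, 23, 872]);
translate([1259, 481, 77]) cube([72, 23, 872]);
translate([1366, 481, 77]) cube([72, 23, 872]);
translate([1473, 481, 77]) cube([72, 23, 872]);
translate([1580, 481, 77]) cube([72, 23, 872]);
translate([1687, 481, 77]) cube([72, 23, 872]);
translate([1794, 481, 77]) cube([72, 23, 872]);
translate([1901, 481, 77]) cube([72, 23, 872]);


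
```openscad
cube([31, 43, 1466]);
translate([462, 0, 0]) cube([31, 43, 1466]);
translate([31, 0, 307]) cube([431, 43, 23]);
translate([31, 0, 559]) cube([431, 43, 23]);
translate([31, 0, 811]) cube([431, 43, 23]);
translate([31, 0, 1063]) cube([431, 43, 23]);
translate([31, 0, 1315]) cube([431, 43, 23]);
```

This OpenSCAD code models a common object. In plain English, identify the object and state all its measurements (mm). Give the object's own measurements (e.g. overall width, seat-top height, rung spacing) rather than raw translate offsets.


A straight ladder. Two 31×43 mm vertical rails, 1466 mm tall, stand 493 mm apart (outside-to-outside) with their front faces coplanar on the −y side. 5 rungs, each 43 mm deep and 23 mm tall, span between the inner faces of the rails, front faces flush with the rails. The lowest rung's underside is at z = 307 mm and rungs are spaced 252 mm apart (underside to underside).


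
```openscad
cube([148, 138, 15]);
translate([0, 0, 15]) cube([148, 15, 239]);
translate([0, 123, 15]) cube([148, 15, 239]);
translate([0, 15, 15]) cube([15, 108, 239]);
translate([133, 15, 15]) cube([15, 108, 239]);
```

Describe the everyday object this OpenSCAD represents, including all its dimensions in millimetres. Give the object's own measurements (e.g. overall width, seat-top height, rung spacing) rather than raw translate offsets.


An open-topped rectangular box: outside dimensions 148×138×254 mm, with a uniform wall and base thickness of 15 mm. The base is a full 148×138 slab on the floor; four walls sit on top of the base. The front and back walls (the −y and +y sides) span the full width; the two side walls fit between them.


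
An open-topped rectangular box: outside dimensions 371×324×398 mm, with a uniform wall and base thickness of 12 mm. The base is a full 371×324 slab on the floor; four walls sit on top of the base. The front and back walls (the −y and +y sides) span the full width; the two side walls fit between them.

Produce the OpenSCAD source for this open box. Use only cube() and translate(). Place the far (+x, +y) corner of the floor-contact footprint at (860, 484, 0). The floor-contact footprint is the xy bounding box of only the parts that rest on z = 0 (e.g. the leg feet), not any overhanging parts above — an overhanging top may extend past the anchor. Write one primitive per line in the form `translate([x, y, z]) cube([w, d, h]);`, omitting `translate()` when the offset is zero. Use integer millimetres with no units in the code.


translate([489, 160, 0]) cube([371, 324, 12]);
translate([489, 160, 12]) cube([371, 12, 386]);
translate([489, 472, 12]) cube([371, 12, 386]);
translate([489, 172, 12]) cube([12, 300, 386]);
translate([848, 172, 12]) cube([12, 300, 386]);


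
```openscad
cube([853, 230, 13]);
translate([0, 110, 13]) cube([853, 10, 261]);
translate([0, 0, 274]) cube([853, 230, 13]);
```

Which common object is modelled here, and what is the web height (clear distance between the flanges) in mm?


An I-beam. The web height is 261 mm.

Two wide flanges with a thin centred web — an I-beam. Overall 287 mm minus two 13 mm flanges gives a web of 287 − 2·13 = 261 mm.


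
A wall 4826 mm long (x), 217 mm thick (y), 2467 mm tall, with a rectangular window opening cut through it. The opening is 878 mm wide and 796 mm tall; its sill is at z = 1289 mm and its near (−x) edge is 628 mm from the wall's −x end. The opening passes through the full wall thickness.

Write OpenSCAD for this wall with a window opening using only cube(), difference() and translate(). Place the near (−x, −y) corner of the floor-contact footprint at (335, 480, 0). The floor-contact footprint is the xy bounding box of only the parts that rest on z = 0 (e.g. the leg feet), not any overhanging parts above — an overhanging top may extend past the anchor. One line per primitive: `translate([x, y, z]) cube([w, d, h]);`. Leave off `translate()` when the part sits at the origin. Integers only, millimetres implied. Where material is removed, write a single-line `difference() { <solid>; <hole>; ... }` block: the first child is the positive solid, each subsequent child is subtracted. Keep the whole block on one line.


difference() { translate([335, 480, 0]) cube([4826, 217, 2467]); translate([963, 480, 1289]) cube([878, 217, 796]); }


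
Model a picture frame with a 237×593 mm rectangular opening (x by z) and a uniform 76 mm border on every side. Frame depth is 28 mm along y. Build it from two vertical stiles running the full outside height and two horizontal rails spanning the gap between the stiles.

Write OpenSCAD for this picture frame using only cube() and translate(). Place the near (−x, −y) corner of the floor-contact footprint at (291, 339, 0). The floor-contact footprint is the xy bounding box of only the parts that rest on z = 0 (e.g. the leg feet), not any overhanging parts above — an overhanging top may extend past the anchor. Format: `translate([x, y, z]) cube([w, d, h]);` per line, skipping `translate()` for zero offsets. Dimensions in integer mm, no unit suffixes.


translate([291, 339, 0]) cube([76, 28, 745]);
translate([604, 339, 0]) cube([76, 28, 745]);
translate([367, 339, 0]) cube([237, 28, 76]);
translate([367, 339, 669]) cube([237, 28, 76]);


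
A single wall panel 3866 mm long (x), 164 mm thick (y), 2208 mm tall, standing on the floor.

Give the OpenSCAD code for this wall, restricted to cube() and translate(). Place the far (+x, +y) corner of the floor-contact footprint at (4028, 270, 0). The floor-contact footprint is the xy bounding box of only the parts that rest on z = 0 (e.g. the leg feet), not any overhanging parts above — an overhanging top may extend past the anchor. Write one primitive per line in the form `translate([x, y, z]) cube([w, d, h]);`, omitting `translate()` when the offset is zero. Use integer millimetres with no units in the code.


translate([162, 106, 0]) cube([3866, 164, 2208]);


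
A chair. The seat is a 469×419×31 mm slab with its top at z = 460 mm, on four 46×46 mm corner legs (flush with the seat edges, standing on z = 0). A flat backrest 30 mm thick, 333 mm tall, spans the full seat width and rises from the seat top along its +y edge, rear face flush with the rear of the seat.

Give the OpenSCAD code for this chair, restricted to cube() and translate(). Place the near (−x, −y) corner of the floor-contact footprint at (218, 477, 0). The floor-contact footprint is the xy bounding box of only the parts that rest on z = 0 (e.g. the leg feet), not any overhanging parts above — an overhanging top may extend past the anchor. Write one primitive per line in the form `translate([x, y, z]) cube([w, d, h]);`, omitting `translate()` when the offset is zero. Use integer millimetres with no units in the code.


// leg_h = 460 - 31 = 429
translate([218, 477, 429]) cube([469, 419, 31]);
translate([218, 477, 0]) cube([46, 46, 429]);
translate([641, 477, 0]) cube([46, 46, 429]);
translate([218, 850, 0]) cube([46, 46, 429]);
translate([641, 850, 0]) cube([46, 46, 429]);
translate([218, 866, 460]) cube([469, 30, 333]);


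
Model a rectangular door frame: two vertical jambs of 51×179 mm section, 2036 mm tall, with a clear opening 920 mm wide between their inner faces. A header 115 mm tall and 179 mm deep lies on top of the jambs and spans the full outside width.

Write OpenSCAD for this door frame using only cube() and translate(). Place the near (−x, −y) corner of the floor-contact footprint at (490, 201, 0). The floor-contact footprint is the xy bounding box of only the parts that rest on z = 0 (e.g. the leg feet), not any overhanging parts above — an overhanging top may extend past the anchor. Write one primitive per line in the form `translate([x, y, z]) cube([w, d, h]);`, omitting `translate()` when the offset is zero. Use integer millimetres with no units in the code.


translate([490, 201, 0]) cube([51, 179, 2036]);
translate([1461, 201, 0]) cube([51, 179, 2036]);
translate([490, 201, 2036]) cube([1022, 179, 115]);


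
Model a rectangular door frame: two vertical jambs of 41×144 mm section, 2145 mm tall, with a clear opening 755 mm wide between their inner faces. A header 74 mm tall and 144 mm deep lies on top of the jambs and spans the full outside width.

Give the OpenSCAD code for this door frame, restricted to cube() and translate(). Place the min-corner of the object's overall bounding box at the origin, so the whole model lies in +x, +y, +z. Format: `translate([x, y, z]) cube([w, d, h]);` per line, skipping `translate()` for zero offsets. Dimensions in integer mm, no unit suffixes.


cube([41, 144, 2145]);
translate([796, 0, 0]) cube([41, 144, 2145]);
translate([0, 0, 2145]) cube([837, 144, 74]);


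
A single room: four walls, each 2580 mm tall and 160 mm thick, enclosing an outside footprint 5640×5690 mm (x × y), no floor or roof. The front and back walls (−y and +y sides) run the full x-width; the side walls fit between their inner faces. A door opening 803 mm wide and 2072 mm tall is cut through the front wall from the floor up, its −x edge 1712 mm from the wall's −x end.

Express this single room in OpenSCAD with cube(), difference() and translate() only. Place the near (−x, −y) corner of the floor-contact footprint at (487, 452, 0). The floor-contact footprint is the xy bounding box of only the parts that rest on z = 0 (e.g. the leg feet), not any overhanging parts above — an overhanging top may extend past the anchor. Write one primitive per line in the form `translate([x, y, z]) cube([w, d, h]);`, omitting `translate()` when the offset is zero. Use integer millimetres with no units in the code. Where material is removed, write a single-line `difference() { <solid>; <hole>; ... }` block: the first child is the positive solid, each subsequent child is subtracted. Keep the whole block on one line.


difference() { translate([487, 452, 0]) cube([5640, 160, 2580]); translate([2199, 452, 0]) cube([803, 160, 2072]); }
translate([487, 5982, 0]) cube([5640, 160, 2580]);
translate([487, 612, 0]) cube([160, 5370, 2580]);
translate([5967, 612, 0]) cube([160, 5370, 2580]);


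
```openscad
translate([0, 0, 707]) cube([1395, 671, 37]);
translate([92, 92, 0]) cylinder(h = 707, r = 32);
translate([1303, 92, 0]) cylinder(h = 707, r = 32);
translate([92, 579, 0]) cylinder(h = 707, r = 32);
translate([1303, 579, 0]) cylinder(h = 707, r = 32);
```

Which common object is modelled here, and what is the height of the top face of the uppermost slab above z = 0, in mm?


A table. The table height is 744 mm.

A 1395×671×37 slab sits at z = 707 on four Ø64 mm round legs — a table. The top surface is at 707 + 37 = 744 mm.


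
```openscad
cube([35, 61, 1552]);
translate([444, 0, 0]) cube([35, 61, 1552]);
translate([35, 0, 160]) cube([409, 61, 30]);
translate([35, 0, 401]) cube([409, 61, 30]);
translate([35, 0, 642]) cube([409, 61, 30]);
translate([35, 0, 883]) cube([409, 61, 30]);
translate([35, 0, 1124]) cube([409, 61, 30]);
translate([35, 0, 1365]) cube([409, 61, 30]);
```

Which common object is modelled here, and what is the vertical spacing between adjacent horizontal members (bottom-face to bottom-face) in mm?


A ladder. The rung spacing is 241 mm.

Two tall 35×61 posts with 6 short bars between them — a ladder. Adjacent rungs sit at z = 160 and z = 401, so the spacing is 401 − 160 = 241 mm.


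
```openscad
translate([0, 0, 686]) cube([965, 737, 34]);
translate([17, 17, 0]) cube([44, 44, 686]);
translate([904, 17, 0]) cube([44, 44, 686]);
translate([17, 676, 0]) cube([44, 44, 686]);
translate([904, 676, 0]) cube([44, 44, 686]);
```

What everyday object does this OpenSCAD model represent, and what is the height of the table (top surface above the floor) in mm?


A table. The table height is 720 mm.

A 965×737×34 slab sits at z = 686 on four 44 mm square posts — a table. The top surface is at 686 + 34 = 720 mm.


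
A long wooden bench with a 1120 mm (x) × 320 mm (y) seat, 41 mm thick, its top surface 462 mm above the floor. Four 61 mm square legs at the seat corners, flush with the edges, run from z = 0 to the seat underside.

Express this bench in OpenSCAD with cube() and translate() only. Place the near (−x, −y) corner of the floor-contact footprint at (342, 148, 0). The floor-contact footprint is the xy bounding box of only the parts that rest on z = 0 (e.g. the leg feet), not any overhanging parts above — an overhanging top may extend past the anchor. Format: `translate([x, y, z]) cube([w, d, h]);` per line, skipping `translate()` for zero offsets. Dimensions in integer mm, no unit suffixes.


// leg_h = 462 − 41 = 421
translate([342, 148, 421]) cube([1120, 320, 41]);
translate([342, 148, 0]) cube([61, 61, 421]);
translate([342, 407, 0]) cube([61, 61, 421]);
translate([1401, 148, 0]) cube([61, 61, 421]);
translate([1401, 407, 0]) cube([61, 61, 421]);


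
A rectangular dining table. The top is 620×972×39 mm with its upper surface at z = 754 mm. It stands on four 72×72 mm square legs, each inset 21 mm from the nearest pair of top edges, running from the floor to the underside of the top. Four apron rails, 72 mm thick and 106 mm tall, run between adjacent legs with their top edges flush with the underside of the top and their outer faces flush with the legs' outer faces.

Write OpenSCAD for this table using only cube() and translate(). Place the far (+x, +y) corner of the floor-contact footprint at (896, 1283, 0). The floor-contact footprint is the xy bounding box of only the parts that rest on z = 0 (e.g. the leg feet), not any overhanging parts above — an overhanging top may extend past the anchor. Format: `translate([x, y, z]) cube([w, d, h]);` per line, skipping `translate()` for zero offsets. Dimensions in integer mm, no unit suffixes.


translate([297, 332, 715]) cube([620, 972, 39]);
translate([318, 353, 0]) cube([72, 72, 715]);
translate([824, 353, 0]) cube([72, 72, 715]);
translate([318, 1211, 0]) cube([72, 72, 715]);
translate([824, 1211, 0]) cube([72, 72, 715]);
translate([390, 353, 609]) cube([434, 72, 106]);
translate([390, 1211, 609]) cube([434, 72, 106]);
translate([318, 425, 609]) cube([72, 786, 106]);
translate([824, 425, 609]) cube([72, 786, 106]);


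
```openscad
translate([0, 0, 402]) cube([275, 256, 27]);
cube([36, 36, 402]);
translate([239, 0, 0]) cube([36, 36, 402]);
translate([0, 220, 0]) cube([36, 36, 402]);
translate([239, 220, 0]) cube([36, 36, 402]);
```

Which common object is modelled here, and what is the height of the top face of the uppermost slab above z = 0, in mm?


A stool. The seat height is 429 mm.

A 275×256×27 slab at z = 402 on four corner posts — a stool. The seat top is 402 + 27 = 429 mm.


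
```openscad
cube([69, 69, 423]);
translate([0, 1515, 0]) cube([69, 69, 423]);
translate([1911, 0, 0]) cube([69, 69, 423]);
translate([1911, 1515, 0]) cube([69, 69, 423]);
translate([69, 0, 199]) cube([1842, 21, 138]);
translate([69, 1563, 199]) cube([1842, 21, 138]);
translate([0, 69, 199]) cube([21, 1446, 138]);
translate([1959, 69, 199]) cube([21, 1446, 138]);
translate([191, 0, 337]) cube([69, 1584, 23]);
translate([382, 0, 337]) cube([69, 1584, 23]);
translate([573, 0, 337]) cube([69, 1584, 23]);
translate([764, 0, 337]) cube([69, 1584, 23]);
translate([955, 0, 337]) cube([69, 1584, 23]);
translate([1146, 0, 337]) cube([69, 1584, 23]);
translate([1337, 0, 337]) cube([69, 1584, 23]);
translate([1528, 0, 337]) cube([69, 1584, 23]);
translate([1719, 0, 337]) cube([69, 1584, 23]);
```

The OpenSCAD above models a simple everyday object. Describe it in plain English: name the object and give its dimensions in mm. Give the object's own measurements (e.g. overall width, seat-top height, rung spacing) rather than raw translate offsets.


A bed frame 1980 mm long (x) by 1584 mm wide (y). Four 69×69 mm corner posts, 423 mm tall, at the corners of the footprint. Four rails of 21 mm thickness and 138 mm height run between adjacent posts with their undersides at z = 199 mm, their outer faces flush with the outside of the frame (the two x-running rails run between the posts' inner faces; the two y-running rails run between the posts' inner faces). 9 slats, each 69 mm wide (x) and 23 mm thick, lie across the top of the two x-running rails, running the full 1584 mm width of the frame in y; along x they sit between the end posts with a 122 mm gap after the −x posts and between neighbouring slats, leaving 123 mm before the +x posts.


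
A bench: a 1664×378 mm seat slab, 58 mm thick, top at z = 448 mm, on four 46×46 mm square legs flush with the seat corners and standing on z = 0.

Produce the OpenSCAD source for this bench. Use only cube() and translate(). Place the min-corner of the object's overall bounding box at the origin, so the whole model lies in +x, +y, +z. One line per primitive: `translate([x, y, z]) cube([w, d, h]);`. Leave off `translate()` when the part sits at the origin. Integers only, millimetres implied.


translate([0, 0, 390]) cube([1664, 378, 58]);
cube([46, 46, 390]);
translate([0, 332, 0]) cube([46, 46, 390]);
translate([1618, 0, 0]) cube([46, 46, 390]);
translate([1618, 332, 0]) cube([46, 46, 390]);


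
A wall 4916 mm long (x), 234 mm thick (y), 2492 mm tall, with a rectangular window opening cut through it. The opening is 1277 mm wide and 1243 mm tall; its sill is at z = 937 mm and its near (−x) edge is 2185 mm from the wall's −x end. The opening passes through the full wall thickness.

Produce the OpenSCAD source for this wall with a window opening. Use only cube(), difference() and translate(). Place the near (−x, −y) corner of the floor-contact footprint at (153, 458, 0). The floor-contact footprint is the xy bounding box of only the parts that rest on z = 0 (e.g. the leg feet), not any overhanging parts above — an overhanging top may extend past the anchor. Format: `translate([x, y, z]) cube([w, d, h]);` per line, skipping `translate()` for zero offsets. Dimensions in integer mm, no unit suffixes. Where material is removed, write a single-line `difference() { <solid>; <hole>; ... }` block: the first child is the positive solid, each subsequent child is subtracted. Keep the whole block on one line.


difference() { translate([153, 458, 0]) cube([4916, 234, 2492]); translate([2338, 458, 937]) cube([1277, 234, 1243]); }


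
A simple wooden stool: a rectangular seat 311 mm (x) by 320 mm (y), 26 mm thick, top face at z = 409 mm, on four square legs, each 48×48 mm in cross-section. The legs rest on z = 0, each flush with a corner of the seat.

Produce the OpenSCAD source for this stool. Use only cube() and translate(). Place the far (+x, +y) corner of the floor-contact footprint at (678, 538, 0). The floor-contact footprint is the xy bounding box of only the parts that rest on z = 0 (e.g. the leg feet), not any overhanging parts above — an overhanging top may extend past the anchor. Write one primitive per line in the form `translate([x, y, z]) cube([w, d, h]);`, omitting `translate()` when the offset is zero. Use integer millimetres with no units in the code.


translate([367, 218, 383]) cube([311, 320, 26]);
translate([367, 218, 0]) cube([48, 48, 383]);
translate([630, 218, 0]) cube([48, 48, 383]);
translate([367, 490, 0]) cube([48, 48, 383]);
translate([630, 490, 0]) cube([48, 48, 383]);


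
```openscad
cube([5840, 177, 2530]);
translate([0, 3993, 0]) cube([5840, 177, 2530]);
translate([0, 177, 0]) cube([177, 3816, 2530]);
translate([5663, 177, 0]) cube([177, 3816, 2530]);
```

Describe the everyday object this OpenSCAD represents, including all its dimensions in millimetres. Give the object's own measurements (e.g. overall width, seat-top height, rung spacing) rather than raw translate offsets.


The wall frame of a small rectangular building: four walls, each 2530 mm tall and 177 mm thick, enclosing a footprint 5840 mm (x) by 4170 mm (y) outside-to-outside, with no floor or roof. The front and back walls (the −y and +y sides) span the full width; the two side walls fit between them.


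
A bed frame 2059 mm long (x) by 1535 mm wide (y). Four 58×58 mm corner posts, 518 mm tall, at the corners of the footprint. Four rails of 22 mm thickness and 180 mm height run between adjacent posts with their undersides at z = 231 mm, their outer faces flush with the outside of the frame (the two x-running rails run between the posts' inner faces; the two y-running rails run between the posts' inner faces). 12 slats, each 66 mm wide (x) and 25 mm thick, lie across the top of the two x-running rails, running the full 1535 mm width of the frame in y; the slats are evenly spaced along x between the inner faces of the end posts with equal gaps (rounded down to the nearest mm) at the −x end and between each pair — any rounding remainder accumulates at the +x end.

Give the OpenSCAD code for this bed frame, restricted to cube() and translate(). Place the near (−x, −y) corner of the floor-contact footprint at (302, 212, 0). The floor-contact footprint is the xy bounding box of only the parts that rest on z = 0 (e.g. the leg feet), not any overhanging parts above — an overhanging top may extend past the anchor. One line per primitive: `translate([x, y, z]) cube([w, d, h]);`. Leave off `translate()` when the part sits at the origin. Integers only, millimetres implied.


translate([302, 212, 0]) cube([58, 58, 518]);
translate([302, 1689, 0]) cube([58, 58, 518]);
translate([2303, 212, 0]) cube([58, 58, 518]);
translate([2303, 1689, 0]) cube([58, 58, 518]);
translate([360, 212, 231]) cube([1943, 22, 180]);
translate([360, 1725, 231]) cube([1943, 22, 180]);
translate([302, 270, 231]) cube([22, 1419, 180]);
translate([2339, 270, 231]) cube([22, 1419, 180]);
translate([448, 212, 411]) cube([66, 1535, 25]);
translate([602, 212, 411]) cube([66, 1535, 25]);
translate([756, 212, 411]) cube([66, 1535, 25]);
translate([910, 212, 411]) cube([66, 1535, 25]);
translate([1064, 212, 411]) cube([66, 1535, 25]);
translate([1218, 212, 411]) cube([66, 1535, 25]);
translate([1372, 212, 411]) cube([66, 1535, 25]);
translate([1526, 212, 411]) cube([66, 1535, 25]);
translate([1680, 212, 411]) cube([66, 1535, 25]);
translate([1834, 212, 411]) cube([66, 1535, 25]);
translate([1988, 212, 411]) cube([66, 1535, 25]);
translate([2142, 212, 411]) cube([66, 1535, 25]);


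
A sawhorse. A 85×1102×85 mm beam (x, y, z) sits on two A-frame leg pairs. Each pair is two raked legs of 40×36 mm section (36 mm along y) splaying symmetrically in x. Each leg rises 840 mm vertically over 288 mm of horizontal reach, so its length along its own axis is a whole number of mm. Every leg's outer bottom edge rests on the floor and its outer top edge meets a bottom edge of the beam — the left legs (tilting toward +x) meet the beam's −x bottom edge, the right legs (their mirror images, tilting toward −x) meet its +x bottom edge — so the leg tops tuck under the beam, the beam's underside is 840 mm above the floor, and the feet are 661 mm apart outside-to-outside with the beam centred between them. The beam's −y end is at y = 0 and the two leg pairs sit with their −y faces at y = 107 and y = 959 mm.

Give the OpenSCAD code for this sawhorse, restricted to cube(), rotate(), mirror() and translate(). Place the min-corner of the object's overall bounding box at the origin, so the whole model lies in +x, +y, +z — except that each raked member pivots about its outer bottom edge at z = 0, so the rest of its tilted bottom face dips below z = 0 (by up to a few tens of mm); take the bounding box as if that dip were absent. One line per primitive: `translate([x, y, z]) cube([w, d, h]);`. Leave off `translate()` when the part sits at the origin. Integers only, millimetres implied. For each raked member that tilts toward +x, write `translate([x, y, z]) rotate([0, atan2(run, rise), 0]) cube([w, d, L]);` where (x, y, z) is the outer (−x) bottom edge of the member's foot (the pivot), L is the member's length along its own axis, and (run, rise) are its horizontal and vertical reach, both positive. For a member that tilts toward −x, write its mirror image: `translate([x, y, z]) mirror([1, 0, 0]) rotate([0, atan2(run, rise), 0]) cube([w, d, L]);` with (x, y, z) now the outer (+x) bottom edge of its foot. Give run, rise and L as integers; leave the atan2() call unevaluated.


// leg length = √(288² + 840²) = 888
// right-leg outer foot x = 2·288 + 85 = 661
// beam min-corner = (288, 0, 840)
translate([288, 0, 840]) cube([85, 1102, 85]);
translate([0, 107, 0]) rotate([0, atan2(288, 840), 0]) cube([40, 36, 888]);
translate([661, 107, 0]) mirror([1, 0, 0]) rotate([0, atan2(288, 840), 0]) cube([40, 36, 888]);
translate([0, 959, 0]) rotate([0, atan2(288, 840), 0]) cube([40, 36, 888]);
translate([661, 959, 0]) mirror([1, 0, 0]) rotate([0, atan2(288, 840), 0]) cube([40, 36, 888]);


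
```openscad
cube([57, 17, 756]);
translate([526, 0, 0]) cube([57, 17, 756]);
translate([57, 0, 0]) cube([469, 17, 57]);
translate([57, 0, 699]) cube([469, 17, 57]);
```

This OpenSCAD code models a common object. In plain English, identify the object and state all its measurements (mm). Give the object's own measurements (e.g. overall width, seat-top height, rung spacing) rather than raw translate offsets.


A rectangular picture frame lying in the x–z plane (depth along y). The opening is 469 mm wide (x) by 642 mm tall (z), surrounded by a border 57 mm wide on all four sides. The frame is 17 mm deep and is made of two full-height vertical stiles with two horizontal rails fitted between them.


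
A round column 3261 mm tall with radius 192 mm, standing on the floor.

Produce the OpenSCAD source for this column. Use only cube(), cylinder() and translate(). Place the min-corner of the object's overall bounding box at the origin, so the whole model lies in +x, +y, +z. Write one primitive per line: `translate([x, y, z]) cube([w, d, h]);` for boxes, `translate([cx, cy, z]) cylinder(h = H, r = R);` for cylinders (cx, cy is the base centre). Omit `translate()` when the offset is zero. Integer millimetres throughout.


translate([192, 192, 0]) cylinder(h = 3261, r = 192);


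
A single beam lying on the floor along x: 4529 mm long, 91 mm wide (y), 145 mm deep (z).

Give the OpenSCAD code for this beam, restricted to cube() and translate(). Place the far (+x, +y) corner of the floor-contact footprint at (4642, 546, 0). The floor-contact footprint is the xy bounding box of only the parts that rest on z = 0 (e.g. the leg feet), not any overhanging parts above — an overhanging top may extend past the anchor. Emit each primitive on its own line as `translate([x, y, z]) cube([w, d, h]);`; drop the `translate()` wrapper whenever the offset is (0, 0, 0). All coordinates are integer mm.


translate([113, 455, 0]) cube([4529, 91, 145]);


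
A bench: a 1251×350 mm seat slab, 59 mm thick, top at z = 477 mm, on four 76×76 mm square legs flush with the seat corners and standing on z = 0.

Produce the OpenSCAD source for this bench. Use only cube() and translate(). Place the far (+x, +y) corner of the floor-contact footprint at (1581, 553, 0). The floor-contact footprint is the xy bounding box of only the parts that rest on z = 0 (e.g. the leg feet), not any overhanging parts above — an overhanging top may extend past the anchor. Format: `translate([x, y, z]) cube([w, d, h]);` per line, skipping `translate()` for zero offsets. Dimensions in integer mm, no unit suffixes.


translate([330, 203, 418]) cube([1251, 350, 59]);
translate([330, 203, 0]) cube([76, 76, 418]);
translate([330, 477, 0]) cube([76, 76, 418]);
translate([1505, 203, 0]) cube([76, 76, 418]);
translate([1505, 477, 0]) cube([76, 76, 418]);


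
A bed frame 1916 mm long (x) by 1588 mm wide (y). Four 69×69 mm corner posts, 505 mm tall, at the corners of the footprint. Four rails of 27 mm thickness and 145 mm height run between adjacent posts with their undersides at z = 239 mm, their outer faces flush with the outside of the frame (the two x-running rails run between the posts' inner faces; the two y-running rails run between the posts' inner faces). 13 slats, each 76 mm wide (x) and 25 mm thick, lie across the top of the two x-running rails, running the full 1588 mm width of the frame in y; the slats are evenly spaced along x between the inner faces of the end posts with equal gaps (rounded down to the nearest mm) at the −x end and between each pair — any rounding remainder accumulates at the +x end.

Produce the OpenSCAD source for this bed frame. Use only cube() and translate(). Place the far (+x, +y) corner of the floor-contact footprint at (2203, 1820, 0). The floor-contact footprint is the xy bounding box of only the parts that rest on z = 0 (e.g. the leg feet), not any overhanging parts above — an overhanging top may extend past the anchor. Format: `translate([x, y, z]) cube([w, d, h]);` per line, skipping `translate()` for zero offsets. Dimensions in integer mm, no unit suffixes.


translate([287, 232, 0]) cube([69, 69, 505]);
translate([287, 1751, 0]) cube([69, 69, 505]);
translate([2134, 232, 0]) cube([69, 69, 505]);
translate([2134, 1751, 0]) cube([69, 69, 505]);
translate([356, 232, 239]) cube([1778, 27, 145]);
translate([356, 1793, 239]) cube([1778, 27, 145]);
translate([287, 301, 239]) cube([27, 1450, 145]);
translate([2176, 301, 239]) cube([27, 1450, 145]);
translate([412, 232, 384]) cube([76, 1588, 25]);
translate([544, 232, 384]) cube([76, 1588, 25]);
translate([676, 232, 384]) cube([76, 1588, 25]);
translate([808, 232, 384]) cube([76, 1588, 25]);
translate([940, 232, 384]) cube([76, 1588, 25]);
translate([1072, 232, 384]) cube([76, 1588, 25]);
translate([1204, 232, 384]) cube([76, 1588, 25]);
translate([1336, 232, 384]) cube([76, 1588, 25]);
translate([1468, 232, 384]) cube([76, 1588, 25]);
translate([1600, 232, 384]) cube([76, 1588, 25]);
translate([1732, 232, 384]) cube([76, 1588, 25]);
translate([1864, 232, 384]) cube([76, 1588, 25]);
translate([1996, 232, 384]) cube([76, 1588, 25]);


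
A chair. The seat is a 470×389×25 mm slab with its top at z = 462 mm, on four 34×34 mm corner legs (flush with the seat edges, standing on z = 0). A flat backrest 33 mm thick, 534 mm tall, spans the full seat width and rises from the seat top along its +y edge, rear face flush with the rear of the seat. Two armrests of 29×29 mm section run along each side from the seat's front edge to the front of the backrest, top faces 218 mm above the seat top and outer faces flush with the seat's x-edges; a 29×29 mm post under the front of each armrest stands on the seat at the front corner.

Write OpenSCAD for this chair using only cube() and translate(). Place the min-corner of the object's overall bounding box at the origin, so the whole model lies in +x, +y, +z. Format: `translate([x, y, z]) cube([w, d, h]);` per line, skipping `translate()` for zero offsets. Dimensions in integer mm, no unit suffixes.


// leg_h = 462 - 25 = 437
// arm post h = 218 - 29 = 189
translate([0, 0, 437]) cube([470, 389, 25]);
cube([34, 34, 437]);
translate([436, 0, 0]) cube([34, 34, 437]);
translate([0, 355, 0]) cube([34, 34, 437]);
translate([436, 355, 0]) cube([34, 34, 437]);
translate([0, 356, 462]) cube([470, 33, 534]);
translate([0, 0, 651]) cube([29, 356, 29]);
translate([441, 0, 651]) cube([29, 356, 29]);
translate([0, 0, 462]) cube([29, 29, 189]);
translate([441, 0, 462]) cube([29, 29, 189]);


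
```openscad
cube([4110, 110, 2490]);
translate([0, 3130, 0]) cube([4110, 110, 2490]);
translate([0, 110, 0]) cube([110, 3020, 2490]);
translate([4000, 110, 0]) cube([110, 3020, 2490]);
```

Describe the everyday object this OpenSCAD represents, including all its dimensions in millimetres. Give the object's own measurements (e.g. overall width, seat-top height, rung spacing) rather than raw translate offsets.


The wall frame of a small rectangular building: four walls, each 2490 mm tall and 110 mm thick, enclosing a footprint 4110 mm (x) by 3240 mm (y) outside-to-outside, with no floor or roof. The front and back walls (the −y and +y sides) span the full width; the two side walls fit between them.


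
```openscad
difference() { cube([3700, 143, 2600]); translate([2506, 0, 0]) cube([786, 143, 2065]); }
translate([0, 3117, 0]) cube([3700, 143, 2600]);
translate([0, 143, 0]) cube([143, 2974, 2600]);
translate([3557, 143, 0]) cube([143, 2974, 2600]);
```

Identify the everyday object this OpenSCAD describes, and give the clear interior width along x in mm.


A single room. The interior width is 3414 mm.

Four walls enclosing a rectangle with a door in the front wall — a room. Outside width 3700 minus two 143 mm walls gives 3414 mm.
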